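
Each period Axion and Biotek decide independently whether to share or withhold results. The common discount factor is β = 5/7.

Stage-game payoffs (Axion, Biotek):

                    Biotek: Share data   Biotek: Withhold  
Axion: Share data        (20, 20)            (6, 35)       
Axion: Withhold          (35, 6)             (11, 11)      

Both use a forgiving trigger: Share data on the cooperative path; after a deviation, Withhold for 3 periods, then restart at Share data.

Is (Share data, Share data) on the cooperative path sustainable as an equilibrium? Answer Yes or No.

No

A one-shot deviation gives 35 now, then 11 for 3 periods, then back to 20.
Gain from deviating: (35−20) today; loss: (20−11) in each of the next 3 periods.
No-deviation condition: (20−11)(β+…+β^3) ≥ 35−20, i.e. β+…+β^3 ≥ 5/3.
At β = 5/7: β+…+β^3 = 1.5889 < 1.6667.
So cooperation is not sustainable.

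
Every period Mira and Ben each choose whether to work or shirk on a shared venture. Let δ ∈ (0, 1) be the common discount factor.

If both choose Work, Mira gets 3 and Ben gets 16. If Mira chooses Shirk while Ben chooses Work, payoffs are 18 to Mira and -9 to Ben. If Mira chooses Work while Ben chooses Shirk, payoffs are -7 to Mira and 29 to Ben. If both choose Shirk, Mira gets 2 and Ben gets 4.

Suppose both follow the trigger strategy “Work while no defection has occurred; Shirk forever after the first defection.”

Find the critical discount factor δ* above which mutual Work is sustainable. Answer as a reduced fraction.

15/16

Mira's threshold: (18−3)/(18−2) = 15/16.
Ben's threshold: (29−16)/(29−4) = 13/25.
15/16 > 13/25, so Mira binds and δ* = 15/16.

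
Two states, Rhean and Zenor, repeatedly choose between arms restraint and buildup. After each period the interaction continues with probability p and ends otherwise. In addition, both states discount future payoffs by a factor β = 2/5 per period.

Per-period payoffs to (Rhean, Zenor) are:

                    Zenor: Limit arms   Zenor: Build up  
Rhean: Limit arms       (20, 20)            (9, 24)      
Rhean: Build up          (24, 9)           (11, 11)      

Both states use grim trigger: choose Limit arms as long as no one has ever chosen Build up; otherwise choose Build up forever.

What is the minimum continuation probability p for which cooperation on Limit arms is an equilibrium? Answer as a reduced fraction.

10/13

With continuation probability p and discount β, the effective per-period discount factor is βp.
Grim-trigger IC: βp ≥ (24−20)/(24−11) = 4/13.
So p ≥ (4/13)/(2/5) = 10/13.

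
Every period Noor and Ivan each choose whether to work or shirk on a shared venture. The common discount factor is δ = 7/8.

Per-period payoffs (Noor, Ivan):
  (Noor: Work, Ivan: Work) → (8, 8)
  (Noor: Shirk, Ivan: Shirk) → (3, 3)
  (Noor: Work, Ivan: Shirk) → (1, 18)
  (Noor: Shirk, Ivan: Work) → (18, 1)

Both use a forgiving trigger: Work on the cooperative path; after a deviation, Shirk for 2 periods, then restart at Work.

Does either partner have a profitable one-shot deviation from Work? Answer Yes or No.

Yes

IC: δ+…+δ^2 ≥ (18−8)/(8−3) = 2.
At δ = 7/8: partial sum = 1.6406 < 2.0000. Cooperation not sustainable.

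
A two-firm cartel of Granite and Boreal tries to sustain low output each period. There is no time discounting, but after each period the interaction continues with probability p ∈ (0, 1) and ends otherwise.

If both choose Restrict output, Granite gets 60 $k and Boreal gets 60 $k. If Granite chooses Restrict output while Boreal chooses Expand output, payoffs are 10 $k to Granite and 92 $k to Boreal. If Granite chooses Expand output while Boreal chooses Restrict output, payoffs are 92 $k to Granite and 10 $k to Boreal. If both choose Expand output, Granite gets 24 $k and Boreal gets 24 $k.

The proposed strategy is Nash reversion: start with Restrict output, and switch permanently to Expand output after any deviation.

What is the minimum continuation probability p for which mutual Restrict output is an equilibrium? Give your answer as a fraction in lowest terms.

8/17

With no time discounting, the continuation probability p plays the role of the discount factor.
Grim-trigger IC: 60/(1−p) ≥ 92 + 24p/(1−p) ⇒ p ≥ (92−60)/(92−24) = 8/17.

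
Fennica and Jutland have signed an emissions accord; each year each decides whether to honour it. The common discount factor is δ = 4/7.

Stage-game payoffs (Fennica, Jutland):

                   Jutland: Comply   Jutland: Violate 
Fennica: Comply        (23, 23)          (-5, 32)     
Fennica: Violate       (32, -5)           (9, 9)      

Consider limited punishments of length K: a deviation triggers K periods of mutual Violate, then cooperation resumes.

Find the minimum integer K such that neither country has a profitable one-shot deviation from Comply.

IC: δ(1−δ^K)/(1−δ) ≥ (32−23)/(23−9) = 9/14.
With δ = 4/7: need 1 − δ^K ≥ 9/14·(1−4/7)/(4/7), i.e. δ^K ≤ 0.5179.
Since (4/7)^1 = 0.5714 and (4/7)^2 = 0.3265, the smallest such K is 2.

2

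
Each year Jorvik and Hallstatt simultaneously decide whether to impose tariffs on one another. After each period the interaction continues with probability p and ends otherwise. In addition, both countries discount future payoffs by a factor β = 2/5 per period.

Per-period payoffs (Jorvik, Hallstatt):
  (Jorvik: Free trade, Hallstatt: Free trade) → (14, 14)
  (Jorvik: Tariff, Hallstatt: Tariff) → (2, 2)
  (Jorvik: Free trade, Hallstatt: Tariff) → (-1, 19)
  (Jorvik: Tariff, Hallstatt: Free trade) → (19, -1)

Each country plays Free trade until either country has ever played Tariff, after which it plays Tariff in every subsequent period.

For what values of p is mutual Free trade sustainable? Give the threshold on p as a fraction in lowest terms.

Expected continuation weight on next period's payoff is β·p = 2/5·p, which plays the role of the discount factor.
Cooperation requires 2/5·p ≥ (19−14)/(19−2) = 5/17, hence p ≥ 25/34.

25/34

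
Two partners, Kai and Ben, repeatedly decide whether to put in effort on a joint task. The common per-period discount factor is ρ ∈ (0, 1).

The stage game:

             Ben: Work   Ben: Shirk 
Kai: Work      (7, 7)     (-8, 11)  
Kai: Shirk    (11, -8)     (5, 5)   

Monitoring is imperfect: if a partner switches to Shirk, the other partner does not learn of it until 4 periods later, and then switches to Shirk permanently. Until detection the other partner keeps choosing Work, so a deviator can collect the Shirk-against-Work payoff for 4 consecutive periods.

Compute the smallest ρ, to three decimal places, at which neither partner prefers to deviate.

0.904

The best deviation is to choose Shirk for all 4 undetected periods, earning 11 each, then 5 forever once detected.
Deviation value: 11(1−ρ^4)/(1−ρ) + 5ρ^4/(1−ρ); cooperation value: 7/(1−ρ).
IC: 7 ≥ 11(1−ρ^4) + 5ρ^4 = 11 − 6ρ^4.
So ρ^4 ≥ 4/6 = 2/3, giving ρ ≥ (2/3)^(1/4) ≈ 0.904.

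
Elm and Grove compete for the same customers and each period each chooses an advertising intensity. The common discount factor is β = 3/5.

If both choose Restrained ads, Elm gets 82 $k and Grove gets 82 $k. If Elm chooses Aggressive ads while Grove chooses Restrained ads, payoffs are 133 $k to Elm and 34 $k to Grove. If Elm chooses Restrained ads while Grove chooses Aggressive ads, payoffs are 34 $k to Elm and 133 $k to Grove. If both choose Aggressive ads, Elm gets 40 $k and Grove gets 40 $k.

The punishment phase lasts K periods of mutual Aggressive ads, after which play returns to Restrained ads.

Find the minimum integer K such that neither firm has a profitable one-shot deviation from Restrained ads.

4

Need Σ_{k=1}^{K} β^k ≥ (133−82)/(82−40) = 1.2143 at β = 3/5.
At K = 3 the sum is 1.1760 < 1.2143; at K = 4 it is 1.3056 ≥ 1.2143.
So the minimum punishment length is K = 4.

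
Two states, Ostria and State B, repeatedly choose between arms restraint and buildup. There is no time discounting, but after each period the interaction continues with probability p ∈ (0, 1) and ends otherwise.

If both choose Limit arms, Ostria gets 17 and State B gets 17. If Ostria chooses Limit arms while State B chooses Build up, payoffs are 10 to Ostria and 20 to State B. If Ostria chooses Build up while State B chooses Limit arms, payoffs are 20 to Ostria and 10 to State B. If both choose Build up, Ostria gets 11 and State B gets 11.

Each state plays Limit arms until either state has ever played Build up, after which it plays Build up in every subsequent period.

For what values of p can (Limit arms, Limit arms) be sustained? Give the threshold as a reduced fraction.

With no time discounting, the continuation probability p plays the role of the discount factor.
Grim-trigger IC: 17/(1−p) ≥ 20 + 11p/(1−p) ⇒ p ≥ (20−17)/(20−11) = 1/3.

1/3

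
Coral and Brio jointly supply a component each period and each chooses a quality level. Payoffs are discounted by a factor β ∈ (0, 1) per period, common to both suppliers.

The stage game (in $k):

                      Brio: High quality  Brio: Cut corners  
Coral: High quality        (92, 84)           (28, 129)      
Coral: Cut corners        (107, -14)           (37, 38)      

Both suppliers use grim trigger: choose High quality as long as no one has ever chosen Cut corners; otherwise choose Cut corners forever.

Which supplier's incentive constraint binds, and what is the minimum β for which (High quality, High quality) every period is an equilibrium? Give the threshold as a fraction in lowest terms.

Brio; β ≥ 45/91

For Coral: deviation gain 107−92 = 15, per-period punishment loss 92−37 = 55. IC gives β ≥ 15/70 = 3/14.
For Brio: gain 45, loss 46 per period, so β ≥ 45/91.
The tighter constraint is Brio's, so cooperation needs β ≥ 45/91.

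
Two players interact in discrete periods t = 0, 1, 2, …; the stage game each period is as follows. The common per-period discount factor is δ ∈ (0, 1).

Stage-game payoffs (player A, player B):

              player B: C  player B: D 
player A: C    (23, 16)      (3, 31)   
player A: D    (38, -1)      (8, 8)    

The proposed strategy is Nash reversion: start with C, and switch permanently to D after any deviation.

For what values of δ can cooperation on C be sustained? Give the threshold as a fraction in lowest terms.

15/23

For player A: deviation gain 38−23 = 15, per-period punishment loss 23−8 = 15. IC gives δ ≥ 15/30 = 1/2.
For player B: gain 15, loss 8 per period, so δ ≥ 15/23.
The tighter constraint is player B's, so cooperation needs δ ≥ 15/23.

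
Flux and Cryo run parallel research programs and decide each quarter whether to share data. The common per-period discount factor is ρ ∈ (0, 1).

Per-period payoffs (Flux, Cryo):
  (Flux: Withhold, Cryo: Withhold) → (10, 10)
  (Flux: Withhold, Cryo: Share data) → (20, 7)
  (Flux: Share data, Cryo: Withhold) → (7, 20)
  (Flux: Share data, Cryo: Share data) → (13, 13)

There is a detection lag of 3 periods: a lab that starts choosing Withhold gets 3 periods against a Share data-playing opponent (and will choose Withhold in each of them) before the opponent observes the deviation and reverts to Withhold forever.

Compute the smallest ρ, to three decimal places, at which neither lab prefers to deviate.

0.888

The best deviation is to choose Withhold for all 3 undetected periods, earning 20 each, then 10 forever once detected.
Deviation value: 20(1−ρ^3)/(1−ρ) + 10ρ^3/(1−ρ); cooperation value: 13/(1−ρ).
IC: 13 ≥ 20(1−ρ^3) + 10ρ^3 = 20 − 10ρ^3.
So ρ^3 ≥ 7/10, giving ρ ≥ (7/10)^(1/3) ≈ 0.888.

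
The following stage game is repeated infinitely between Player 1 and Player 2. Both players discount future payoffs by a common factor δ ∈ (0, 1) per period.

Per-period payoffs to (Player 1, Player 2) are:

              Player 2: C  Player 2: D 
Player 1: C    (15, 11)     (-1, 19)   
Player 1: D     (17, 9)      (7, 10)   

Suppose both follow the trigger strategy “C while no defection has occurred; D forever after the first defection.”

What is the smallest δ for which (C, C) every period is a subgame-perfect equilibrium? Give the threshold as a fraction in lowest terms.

8/9

Player 1: cooperation gives 15 each period; deviation gives 17 once then 7 forever.
  15/(1−δ) ≥ 17 + 7δ/(1−δ) ⇒ δ ≥ 2/10 = 1/5.
Player 2: cooperation gives 11 each period; deviation gives 19 once then 10 forever.
  δ ≥ 8/9.
Both must hold, so the binding constraint is Player 2's: δ ≥ 8/9.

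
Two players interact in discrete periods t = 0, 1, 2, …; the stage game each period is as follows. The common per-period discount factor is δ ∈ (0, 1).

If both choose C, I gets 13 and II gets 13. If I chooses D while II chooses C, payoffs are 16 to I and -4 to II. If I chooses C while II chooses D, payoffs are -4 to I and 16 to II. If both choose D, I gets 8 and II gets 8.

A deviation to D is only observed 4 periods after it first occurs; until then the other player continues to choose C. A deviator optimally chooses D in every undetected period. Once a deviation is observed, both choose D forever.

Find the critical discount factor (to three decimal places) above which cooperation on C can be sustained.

0.783

Deviating for the 4 undetected periods gains 16−13 = 3 per period over cooperation, then loses 13−8 = 5 per period forever once punishment starts.
Gain: 3(1 + δ + … + δ^3); loss: 5·δ^4/(1−δ).
No profitable deviation ⇔ 3(1−δ^4) ≤ 5·δ^4, i.e. δ^4 ≥ 3/(3+5) = 3/8.
Hence δ ≥ (3/8)^(1/4) ≈ 0.783.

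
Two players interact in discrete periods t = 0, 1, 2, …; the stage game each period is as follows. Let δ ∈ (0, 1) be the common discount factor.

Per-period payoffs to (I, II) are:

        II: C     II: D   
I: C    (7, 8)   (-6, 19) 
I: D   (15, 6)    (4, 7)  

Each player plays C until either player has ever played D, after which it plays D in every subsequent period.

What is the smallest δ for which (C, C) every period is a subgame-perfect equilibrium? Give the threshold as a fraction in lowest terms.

11/12

I: cooperation gives 7 each period; deviation gives 15 once then 4 forever.
  7/(1−δ) ≥ 15 + 4δ/(1−δ) ⇒ δ ≥ 8/11.
II: cooperation gives 8 each period; deviation gives 19 once then 7 forever.
  δ ≥ 11/12.
Both must hold, so the binding constraint is II's: δ ≥ 11/12.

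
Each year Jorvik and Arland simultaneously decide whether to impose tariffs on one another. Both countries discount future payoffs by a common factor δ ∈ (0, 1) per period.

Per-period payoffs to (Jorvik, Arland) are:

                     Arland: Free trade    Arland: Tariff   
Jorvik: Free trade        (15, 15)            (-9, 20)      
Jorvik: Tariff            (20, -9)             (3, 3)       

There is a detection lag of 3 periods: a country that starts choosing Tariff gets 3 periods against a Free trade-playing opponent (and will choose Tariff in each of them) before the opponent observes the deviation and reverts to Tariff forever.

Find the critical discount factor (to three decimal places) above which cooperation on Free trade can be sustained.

Deviating for the 3 undetected periods gains 20−15 = 5 per period over cooperation, then loses 15−3 = 12 per period forever once punishment starts.
Gain: 5(1 + δ + … + δ^2); loss: 12·δ^3/(1−δ).
No profitable deviation ⇔ 5(1−δ^3) ≤ 12·δ^3, i.e. δ^3 ≥ 5/(5+12) = 5/17.
Hence δ ≥ (5/17)^(1/3) ≈ 0.665.

0.665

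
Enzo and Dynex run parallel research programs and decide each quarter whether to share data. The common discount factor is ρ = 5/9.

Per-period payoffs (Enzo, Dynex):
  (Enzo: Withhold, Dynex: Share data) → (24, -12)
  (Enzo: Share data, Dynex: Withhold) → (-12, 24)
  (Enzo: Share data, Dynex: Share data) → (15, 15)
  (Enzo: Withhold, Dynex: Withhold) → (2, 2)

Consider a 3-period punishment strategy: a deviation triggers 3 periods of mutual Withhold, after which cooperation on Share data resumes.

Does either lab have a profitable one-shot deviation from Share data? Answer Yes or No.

Comparing payoff streams over the 4 periods until play realigns: cooperate → 15(1+ρ+…+ρ^3); deviate → 24 + 2(ρ+…+ρ^3).
Cooperation is sustained iff (15−2)(ρ+…+ρ^3) ≥ 24−15.
ρ+…+ρ^3 = 5/9·(1−(5/9)^3)/(1−5/9) = 1.0357, and (24−15)/(15−2) = 0.6923.
1.0357 ≥ 0.6923, so cooperation is sustainable.

No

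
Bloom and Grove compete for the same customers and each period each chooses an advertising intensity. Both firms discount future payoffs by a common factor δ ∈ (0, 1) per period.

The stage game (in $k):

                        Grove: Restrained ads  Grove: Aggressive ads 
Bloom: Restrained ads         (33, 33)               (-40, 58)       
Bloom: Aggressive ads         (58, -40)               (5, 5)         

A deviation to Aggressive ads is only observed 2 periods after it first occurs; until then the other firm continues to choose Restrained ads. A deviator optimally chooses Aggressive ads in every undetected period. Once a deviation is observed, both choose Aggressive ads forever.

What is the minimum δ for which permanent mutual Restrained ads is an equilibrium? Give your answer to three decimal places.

The best deviation is to choose Aggressive ads for all 2 undetected periods, earning 58 each, then 5 forever once detected.
Deviation value: 58(1−δ^2)/(1−δ) + 5δ^2/(1−δ); cooperation value: 33/(1−δ).
IC: 33 ≥ 58(1−δ^2) + 5δ^2 = 58 − 53δ^2.
So δ^2 ≥ 25/53, giving δ ≥ (25/53)^(1/2) ≈ 0.687.

0.687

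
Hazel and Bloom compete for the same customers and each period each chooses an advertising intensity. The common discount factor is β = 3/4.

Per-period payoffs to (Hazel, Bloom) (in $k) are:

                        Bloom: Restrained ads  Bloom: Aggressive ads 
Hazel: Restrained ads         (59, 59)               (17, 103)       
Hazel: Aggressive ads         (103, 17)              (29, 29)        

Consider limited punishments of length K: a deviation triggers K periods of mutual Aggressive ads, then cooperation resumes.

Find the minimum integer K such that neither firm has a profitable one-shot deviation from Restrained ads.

IC: β(1−β^K)/(1−β) ≥ (103−59)/(59−29) = 22/15.
With β = 3/4: need 1 − β^K ≥ 22/15·(1−3/4)/(3/4), i.e. β^K ≤ 0.5111.
Since (3/4)^2 = 0.5625 and (3/4)^3 = 0.4219, the smallest such K is 3.

3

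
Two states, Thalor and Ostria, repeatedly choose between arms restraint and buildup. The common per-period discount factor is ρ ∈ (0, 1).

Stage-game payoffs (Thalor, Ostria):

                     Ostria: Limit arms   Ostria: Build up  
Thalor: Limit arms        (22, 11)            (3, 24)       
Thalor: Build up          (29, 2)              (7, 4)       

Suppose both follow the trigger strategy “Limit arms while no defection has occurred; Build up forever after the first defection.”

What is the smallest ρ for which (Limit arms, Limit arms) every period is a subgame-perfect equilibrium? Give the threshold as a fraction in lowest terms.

Thalor's threshold: (29−22)/(29−7) = 7/22.
Ostria's threshold: (24−11)/(24−4) = 13/20.
7/22 < 13/20, so Ostria binds and ρ* = 13/20.

13/20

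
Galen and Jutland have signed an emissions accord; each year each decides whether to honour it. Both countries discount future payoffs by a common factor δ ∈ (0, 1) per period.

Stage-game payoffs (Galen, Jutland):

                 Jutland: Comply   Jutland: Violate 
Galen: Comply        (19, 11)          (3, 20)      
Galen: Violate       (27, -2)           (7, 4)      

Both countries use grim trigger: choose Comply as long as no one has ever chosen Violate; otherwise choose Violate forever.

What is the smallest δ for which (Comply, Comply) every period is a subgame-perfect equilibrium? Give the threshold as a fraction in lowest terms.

For Galen: deviation gain 27−19 = 8, per-period punishment loss 19−7 = 12. IC gives δ ≥ 8/20 = 2/5.
For Jutland: gain 9, loss 7 per period, so δ ≥ 9/16.
The tighter constraint is Jutland's, so cooperation needs δ ≥ 9/16.

9/16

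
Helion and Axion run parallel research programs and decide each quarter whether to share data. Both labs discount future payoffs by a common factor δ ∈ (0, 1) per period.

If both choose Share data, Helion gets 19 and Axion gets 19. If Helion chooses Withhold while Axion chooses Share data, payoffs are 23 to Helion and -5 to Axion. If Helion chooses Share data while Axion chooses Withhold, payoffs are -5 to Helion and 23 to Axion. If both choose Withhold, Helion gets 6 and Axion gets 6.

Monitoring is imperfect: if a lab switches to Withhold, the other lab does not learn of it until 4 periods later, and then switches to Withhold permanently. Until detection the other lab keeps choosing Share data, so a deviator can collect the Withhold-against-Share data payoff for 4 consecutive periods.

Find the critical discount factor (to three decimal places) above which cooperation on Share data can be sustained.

0.696

Deviating for the 4 undetected periods gains 23−19 = 4 per period over cooperation, then loses 19−6 = 13 per period forever once punishment starts.
Gain: 4(1 + δ + … + δ^3); loss: 13·δ^4/(1−δ).
No profitable deviation ⇔ 4(1−δ^4) ≤ 13·δ^4, i.e. δ^4 ≥ 4/(4+13) = 4/17.
Hence δ ≥ (4/17)^(1/4) ≈ 0.696.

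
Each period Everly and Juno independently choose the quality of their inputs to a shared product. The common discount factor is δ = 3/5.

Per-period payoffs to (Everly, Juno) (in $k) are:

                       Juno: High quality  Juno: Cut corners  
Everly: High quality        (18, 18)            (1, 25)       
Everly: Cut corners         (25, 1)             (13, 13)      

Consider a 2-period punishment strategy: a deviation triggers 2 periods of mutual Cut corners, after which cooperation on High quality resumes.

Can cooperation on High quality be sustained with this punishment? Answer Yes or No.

IC: δ+…+δ^2 ≥ (25−18)/(18−13) = 7/5.
At δ = 3/5: partial sum = 0.9600 < 1.4000. Cooperation not sustainable.

No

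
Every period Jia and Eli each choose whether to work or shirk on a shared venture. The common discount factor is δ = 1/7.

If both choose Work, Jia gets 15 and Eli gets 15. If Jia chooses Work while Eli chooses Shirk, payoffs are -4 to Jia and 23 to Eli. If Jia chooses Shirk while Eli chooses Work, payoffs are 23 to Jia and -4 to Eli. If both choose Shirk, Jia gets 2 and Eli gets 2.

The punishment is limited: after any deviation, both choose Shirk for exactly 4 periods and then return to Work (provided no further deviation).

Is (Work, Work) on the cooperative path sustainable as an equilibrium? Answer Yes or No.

No

Comparing payoff streams over the 5 periods until play realigns: cooperate → 15(1+δ+…+δ^4); deviate → 23 + 2(δ+…+δ^4).
Cooperation is sustained iff (15−2)(δ+…+δ^4) ≥ 23−15.
δ+…+δ^4 = 1/7·(1−(1/7)^4)/(1−1/7) = 0.1666, and (23−15)/(15−2) = 0.6154.
0.1666 < 0.6154, so cooperation is not sustainable.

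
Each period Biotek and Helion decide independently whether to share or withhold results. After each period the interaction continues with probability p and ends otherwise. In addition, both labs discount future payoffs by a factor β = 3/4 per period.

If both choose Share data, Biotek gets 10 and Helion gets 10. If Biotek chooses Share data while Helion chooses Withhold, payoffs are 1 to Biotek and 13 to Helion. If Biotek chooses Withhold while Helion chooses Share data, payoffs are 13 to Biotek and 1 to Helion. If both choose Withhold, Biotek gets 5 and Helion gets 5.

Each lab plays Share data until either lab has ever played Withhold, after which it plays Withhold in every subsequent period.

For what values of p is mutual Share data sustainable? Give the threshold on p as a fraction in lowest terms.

With continuation probability p and discount β, the effective per-period discount factor is βp.
Grim-trigger IC: βp ≥ (13−10)/(13−5) = 3/8.
So p ≥ (3/8)/(3/4) = 1/2.

1/2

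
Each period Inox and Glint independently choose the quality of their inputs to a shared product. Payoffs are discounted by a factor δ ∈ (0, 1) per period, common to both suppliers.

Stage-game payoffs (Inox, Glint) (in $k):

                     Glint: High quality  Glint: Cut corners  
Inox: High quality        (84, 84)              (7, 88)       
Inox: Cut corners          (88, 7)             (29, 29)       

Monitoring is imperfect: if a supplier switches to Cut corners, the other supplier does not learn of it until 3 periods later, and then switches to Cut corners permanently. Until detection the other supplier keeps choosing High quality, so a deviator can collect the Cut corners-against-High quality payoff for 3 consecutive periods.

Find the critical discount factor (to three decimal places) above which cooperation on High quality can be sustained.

0.408

Deviating for the 3 undetected periods gains 88−84 = 4 per period over cooperation, then loses 84−29 = 55 per period forever once punishment starts.
Gain: 4(1 + δ + … + δ^2); loss: 55·δ^3/(1−δ).
No profitable deviation ⇔ 4(1−δ^3) ≤ 55·δ^3, i.e. δ^3 ≥ 4/(4+55) = 4/59.
Hence δ ≥ (4/59)^(1/3) ≈ 0.408.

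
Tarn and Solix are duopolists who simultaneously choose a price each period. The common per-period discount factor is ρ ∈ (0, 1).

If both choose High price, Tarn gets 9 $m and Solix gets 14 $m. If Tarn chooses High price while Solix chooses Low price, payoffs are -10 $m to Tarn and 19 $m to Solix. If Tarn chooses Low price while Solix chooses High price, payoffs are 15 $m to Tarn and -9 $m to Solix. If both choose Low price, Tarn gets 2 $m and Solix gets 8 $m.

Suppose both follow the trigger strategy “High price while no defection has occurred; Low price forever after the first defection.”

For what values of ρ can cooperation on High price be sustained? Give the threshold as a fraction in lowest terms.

Tarn's threshold: (15−9)/(15−2) = 6/13.
Solix's threshold: (19−14)/(19−8) = 5/11.
6/13 > 5/11, so Tarn binds and ρ* = 6/13.

6/13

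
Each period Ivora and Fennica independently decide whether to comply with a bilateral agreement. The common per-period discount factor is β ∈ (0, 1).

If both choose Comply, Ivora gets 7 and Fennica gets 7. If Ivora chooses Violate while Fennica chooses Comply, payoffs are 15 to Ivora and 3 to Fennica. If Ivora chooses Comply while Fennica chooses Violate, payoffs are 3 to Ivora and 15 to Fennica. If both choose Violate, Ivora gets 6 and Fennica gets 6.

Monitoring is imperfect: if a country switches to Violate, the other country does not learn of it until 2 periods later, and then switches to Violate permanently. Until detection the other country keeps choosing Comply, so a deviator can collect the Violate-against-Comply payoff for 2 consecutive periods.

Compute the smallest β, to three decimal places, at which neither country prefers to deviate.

0.943

Deviating for the 2 undetected periods gains 15−7 = 8 per period over cooperation, then loses 7−6 = 1 per period forever once punishment starts.
Gain: 8(1 + β + … + β^1); loss: 1·β^2/(1−β).
No profitable deviation ⇔ 8(1−β^2) ≤ 1·β^2, i.e. β^2 ≥ 8/(8+1) = 8/9.
Hence β ≥ (8/9)^(1/2) ≈ 0.943.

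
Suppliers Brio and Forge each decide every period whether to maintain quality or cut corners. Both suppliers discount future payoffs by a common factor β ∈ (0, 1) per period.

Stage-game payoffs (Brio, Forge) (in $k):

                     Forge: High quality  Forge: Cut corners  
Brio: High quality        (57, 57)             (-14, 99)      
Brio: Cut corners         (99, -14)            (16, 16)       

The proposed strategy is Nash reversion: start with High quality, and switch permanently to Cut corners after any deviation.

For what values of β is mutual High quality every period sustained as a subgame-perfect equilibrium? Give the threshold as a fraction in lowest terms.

42/83

One-period gain from deviating is 99 − 57 = 42. The loss is 57 − 16 = 41 in every subsequent period, with present value 41·β/(1−β).
Deviation is unprofitable when 41·β/(1−β) ≥ 42, i.e. β/(1−β) ≥ 42/41.
Equivalently β ≥ 42/(42+41) = 42/83.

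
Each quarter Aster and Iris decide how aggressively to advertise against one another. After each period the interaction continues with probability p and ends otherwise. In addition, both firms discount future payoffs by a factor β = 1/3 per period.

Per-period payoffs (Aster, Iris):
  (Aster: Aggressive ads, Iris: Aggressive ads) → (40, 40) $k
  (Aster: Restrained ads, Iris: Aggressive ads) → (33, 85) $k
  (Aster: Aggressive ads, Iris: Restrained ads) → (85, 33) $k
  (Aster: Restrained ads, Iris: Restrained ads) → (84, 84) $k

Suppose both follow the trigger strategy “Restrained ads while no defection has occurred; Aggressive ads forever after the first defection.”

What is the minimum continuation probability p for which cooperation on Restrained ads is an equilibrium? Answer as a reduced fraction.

1/15

Expected continuation weight on next period's payoff is β·p = 1/3·p, which plays the role of the discount factor.
Cooperation requires 1/3·p ≥ (85−84)/(85−40) = 1/45, hence p ≥ 1/15.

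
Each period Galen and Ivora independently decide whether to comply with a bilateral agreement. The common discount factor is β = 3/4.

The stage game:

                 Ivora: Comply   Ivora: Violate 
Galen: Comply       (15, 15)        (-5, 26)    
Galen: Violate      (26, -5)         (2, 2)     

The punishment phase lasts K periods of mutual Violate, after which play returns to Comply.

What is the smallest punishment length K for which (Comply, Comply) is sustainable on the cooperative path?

No profitable deviation requires (15−2)(β+…+β^K) ≥ 26−15, i.e. β+…+β^K ≥ 11/13 ≈ 0.8462.
With β = 3/4, the partial sums are K=1: 0.7500, K=2: 1.3125.
K = 2 is the first length at which the sum reaches 0.8462.

2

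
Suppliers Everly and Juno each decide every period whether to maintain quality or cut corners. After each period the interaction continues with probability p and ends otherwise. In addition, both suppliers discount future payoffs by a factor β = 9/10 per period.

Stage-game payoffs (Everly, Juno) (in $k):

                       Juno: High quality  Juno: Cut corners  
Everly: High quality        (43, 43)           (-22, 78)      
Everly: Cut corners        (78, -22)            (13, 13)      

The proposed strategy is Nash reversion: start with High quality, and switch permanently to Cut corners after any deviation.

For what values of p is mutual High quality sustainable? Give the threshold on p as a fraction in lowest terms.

Expected continuation weight on next period's payoff is β·p = 9/10·p, which plays the role of the discount factor.
Cooperation requires 9/10·p ≥ (78−43)/(78−13) = 7/13, hence p ≥ 70/117.

70/117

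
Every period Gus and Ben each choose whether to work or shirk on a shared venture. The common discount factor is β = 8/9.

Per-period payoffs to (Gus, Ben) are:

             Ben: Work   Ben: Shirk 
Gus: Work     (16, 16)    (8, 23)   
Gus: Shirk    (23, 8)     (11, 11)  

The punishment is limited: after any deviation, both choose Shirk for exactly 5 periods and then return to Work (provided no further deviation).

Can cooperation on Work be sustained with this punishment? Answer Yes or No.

A one-shot deviation gives 23 now, then 11 for 5 periods, then back to 16.
Gain from deviating: (23−16) today; loss: (16−11) in each of the next 5 periods.
No-deviation condition: (16−11)(β+…+β^5) ≥ 23−16, i.e. β+…+β^5 ≥ 7/5.
At β = 8/9: β+…+β^5 = 3.5606 ≥ 1.4000.
So cooperation is sustainable.

Yes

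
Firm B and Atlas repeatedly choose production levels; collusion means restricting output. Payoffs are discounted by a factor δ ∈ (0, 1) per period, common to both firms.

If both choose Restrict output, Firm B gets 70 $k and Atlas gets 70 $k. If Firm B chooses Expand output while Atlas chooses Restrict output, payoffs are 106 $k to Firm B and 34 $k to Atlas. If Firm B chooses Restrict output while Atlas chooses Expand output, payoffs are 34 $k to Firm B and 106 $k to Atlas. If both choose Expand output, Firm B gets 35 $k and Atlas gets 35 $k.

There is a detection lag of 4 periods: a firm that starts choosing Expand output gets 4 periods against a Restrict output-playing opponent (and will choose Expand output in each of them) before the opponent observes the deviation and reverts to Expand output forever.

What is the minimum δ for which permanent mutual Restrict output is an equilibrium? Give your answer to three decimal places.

0.844

Deviating for the 4 undetected periods gains 106−70 = 36 per period over cooperation, then loses 70−35 = 35 per period forever once punishment starts.
Gain: 36(1 + δ + … + δ^3); loss: 35·δ^4/(1−δ).
No profitable deviation ⇔ 36(1−δ^4) ≤ 35·δ^4, i.e. δ^4 ≥ 36/(36+35) = 36/71.
Hence δ ≥ (36/71)^(1/4) ≈ 0.844.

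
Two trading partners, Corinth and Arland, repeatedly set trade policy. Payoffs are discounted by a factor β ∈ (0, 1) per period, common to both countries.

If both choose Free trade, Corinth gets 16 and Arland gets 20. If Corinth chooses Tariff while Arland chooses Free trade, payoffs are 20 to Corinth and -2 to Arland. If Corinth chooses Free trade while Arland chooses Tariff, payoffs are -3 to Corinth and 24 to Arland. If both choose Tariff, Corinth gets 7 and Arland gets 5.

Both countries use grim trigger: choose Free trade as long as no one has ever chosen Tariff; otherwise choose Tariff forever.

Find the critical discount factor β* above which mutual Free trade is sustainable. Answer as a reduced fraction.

For Corinth: deviation gain 20−16 = 4, per-period punishment loss 16−7 = 9. IC gives β ≥ 4/13.
For Arland: gain 4, loss 15 per period, so β ≥ 4/19.
The tighter constraint is Corinth's, so cooperation needs β ≥ 4/13.

4/13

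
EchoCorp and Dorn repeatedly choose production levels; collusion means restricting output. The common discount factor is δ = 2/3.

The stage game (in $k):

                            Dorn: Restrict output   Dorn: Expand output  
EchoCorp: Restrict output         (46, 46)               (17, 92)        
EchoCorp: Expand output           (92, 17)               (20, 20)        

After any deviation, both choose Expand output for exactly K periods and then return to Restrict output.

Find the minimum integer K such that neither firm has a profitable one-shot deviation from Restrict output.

6

IC: δ(1−δ^K)/(1−δ) ≥ (92−46)/(46−20) = 23/13.
With δ = 2/3: need 1 − δ^K ≥ 23/13·(1−2/3)/(2/3), i.e. δ^K ≤ 0.1154.
Since (2/3)^5 = 0.1317 and (2/3)^6 = 0.0878, the smallest such K is 6.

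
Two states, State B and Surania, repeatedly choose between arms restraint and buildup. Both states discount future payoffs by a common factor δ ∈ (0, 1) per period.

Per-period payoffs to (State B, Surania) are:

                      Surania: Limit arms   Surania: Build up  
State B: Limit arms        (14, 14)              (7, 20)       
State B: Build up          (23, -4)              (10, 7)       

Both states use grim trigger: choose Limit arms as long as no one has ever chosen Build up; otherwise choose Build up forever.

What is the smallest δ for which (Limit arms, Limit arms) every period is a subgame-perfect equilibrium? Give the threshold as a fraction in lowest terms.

State B's threshold: (23−14)/(23−10) = 9/13.
Surania's threshold: (20−14)/(20−7) = 6/13.
9/13 > 6/13, so State B binds and δ* = 9/13.

9/13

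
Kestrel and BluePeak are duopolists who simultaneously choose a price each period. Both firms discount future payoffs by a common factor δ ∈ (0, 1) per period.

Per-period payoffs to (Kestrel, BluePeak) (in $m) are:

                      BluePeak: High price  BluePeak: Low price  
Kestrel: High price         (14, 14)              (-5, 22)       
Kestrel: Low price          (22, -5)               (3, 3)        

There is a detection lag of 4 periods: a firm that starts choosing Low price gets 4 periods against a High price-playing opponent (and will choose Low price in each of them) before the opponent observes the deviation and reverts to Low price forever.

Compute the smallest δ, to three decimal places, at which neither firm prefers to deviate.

The best deviation is to choose Low price for all 4 undetected periods, earning 22 each, then 3 forever once detected.
Deviation value: 22(1−δ^4)/(1−δ) + 3δ^4/(1−δ); cooperation value: 14/(1−δ).
IC: 14 ≥ 22(1−δ^4) + 3δ^4 = 22 − 19δ^4.
So δ^4 ≥ 8/19, giving δ ≥ (8/19)^(1/4) ≈ 0.806.

0.806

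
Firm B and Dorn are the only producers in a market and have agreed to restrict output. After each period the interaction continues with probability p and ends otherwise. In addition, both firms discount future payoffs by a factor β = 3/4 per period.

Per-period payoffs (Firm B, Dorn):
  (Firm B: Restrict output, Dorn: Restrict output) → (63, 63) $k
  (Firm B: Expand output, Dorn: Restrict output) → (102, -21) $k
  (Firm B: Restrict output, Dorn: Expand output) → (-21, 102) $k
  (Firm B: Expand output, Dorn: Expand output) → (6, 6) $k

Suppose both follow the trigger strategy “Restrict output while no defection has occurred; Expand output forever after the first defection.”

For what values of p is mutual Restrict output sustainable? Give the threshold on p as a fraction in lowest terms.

13/24

Expected continuation weight on next period's payoff is β·p = 3/4·p, which plays the role of the discount factor.
Cooperation requires 3/4·p ≥ (102−63)/(102−6) = 13/32, hence p ≥ 13/24.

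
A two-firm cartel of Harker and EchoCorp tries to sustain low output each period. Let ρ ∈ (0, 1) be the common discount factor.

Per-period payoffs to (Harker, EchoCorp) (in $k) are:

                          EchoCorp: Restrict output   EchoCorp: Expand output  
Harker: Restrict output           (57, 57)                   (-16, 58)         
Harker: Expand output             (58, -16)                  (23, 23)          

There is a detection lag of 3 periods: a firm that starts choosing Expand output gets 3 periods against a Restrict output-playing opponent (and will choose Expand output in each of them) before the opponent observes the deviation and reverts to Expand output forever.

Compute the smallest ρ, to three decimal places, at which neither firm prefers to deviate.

0.306

Deviating for the 3 undetected periods gains 58−57 = 1 per period over cooperation, then loses 57−23 = 34 per period forever once punishment starts.
Gain: 1(1 + ρ + … + ρ^2); loss: 34·ρ^3/(1−ρ).
No profitable deviation ⇔ 1(1−ρ^3) ≤ 34·ρ^3, i.e. ρ^3 ≥ 1/(1+34) = 1/35.
Hence ρ ≥ (1/35)^(1/3) ≈ 0.306.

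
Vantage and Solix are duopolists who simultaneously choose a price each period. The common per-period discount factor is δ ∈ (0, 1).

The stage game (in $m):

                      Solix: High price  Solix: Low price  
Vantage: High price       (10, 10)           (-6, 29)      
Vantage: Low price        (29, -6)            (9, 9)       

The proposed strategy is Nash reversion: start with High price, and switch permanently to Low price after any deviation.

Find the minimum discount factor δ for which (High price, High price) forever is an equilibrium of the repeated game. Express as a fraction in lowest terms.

19/20

One-period gain from deviating is 29 − 10 = 19. The loss is 10 − 9 = 1 in every subsequent period, with present value 1·δ/(1−δ).
Deviation is unprofitable when 1·δ/(1−δ) ≥ 19, i.e. δ/(1−δ) ≥ 19.
Equivalently δ ≥ 19/(19+1) = 19/20.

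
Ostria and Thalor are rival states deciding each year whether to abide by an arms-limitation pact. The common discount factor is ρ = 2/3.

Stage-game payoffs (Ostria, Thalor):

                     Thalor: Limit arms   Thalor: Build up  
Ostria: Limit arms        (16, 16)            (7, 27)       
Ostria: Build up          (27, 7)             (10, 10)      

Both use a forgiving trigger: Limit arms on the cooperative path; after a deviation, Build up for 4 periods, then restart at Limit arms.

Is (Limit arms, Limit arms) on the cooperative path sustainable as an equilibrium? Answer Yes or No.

No

A one-shot deviation gives 27 now, then 10 for 4 periods, then back to 16.
Gain from deviating: (27−16) today; loss: (16−10) in each of the next 4 periods.
No-deviation condition: (16−10)(ρ+…+ρ^4) ≥ 27−16, i.e. ρ+…+ρ^4 ≥ 11/6.
At ρ = 2/3: ρ+…+ρ^4 = 1.6049 < 1.8333.
So cooperation is not sustainable.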